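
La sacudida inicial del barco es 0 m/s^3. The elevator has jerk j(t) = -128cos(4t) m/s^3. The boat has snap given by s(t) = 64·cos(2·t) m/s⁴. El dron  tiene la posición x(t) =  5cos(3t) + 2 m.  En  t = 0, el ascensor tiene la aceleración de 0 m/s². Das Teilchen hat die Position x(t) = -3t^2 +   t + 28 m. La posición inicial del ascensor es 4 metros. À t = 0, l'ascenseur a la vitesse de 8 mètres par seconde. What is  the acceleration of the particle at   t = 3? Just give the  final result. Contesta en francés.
L'accélération à t = 3 est a = -6.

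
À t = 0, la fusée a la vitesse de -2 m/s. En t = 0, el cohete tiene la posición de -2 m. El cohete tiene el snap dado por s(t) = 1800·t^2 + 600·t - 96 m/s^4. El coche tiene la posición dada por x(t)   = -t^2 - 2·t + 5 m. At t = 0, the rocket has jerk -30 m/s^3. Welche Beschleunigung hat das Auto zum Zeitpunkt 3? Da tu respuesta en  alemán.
Um dies zu lösen, müssen wir 2 Ableitungen unserer Gleichung für die Position x(t) = -t^2 - 2·t + 5 nehmen. Durch Ableiten von der Position erhalten wir die Geschwindigkeit: v(t) = -2·t - 2. Mit d/dt von v(t) finden wir a(t) = -2. Wir haben die Beschleunigung a(t) = -2. Durch Einsetzen von t = 3: a(3) = -2.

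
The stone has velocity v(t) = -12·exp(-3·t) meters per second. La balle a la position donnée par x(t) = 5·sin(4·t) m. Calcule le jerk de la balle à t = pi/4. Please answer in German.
Wir müssen unsere Gleichung für die Position x(t) = 5·sin(4·t) 3-mal ableiten. Mit d/dt von x(t) finden wir v(t) = 20·cos(4·t). Durch Ableiten von der Geschwindigkeit erhalten wir die Beschleunigung: a(t) = -80·sin(4·t). Durch Ableiten von der Beschleunigung erhalten wir den Ruck: j(t) = -320·cos(4·t). Aus der Gleichung für den Ruck j(t) = -320·cos(4·t), setzen wir t = pi/4 ein und erhalten j = 320.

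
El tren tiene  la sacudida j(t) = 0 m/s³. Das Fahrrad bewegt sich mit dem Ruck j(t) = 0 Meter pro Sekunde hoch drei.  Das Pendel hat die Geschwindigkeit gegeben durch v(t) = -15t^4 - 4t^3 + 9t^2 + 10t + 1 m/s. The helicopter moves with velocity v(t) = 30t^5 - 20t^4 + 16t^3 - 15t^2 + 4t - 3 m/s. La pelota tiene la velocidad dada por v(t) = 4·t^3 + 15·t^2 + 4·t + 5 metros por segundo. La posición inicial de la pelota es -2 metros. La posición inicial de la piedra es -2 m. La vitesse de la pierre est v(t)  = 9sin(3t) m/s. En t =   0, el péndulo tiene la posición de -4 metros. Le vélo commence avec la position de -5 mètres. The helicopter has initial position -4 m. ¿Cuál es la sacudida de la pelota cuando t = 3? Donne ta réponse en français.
Pour résoudre ceci, nous devons prendre 2 dérivées de notre équation de la vitesse v(t) = 4·t^3 + 15·t^2 + 4·t + 5. En dérivant la vitesse, nous obtenons l'accélération: a(t) = 12·t^2 + 30·t + 4. En dérivant l'accélération, nous obtenons le jerk: j(t) = 24·t + 30. En utilisant j(t) = 24·t + 30 et en substituant t = 3, nous trouvons j = 102.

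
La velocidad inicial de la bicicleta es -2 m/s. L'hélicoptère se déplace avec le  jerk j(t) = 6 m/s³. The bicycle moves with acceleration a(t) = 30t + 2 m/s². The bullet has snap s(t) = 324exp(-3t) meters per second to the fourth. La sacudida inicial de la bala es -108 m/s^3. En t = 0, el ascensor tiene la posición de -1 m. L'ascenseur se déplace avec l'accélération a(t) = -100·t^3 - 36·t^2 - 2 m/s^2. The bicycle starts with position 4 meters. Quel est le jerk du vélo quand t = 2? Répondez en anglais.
We must differentiate our acceleration equation a(t) = 30·t + 2 1 time. The derivative of acceleration gives jerk: j(t) = 30. Using j(t) = 30 and substituting t = 2, we find j = 30.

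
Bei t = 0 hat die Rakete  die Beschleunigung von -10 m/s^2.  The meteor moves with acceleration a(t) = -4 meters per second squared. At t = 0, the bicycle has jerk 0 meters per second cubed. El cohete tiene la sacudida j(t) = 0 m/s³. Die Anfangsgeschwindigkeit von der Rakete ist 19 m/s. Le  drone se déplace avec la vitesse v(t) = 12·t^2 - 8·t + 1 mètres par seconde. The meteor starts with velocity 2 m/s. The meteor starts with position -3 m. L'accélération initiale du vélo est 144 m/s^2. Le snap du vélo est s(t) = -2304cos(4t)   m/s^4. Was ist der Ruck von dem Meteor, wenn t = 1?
Um dies zu lösen, müssen wir 1 Ableitung unserer Gleichung für die Beschleunigung a(t) = -4 nehmen. Mit d/dt von a(t) finden wir j(t) = 0. Aus der Gleichung für den Ruck j(t) = 0, setzen wir t = 1 ein und erhalten j = 0.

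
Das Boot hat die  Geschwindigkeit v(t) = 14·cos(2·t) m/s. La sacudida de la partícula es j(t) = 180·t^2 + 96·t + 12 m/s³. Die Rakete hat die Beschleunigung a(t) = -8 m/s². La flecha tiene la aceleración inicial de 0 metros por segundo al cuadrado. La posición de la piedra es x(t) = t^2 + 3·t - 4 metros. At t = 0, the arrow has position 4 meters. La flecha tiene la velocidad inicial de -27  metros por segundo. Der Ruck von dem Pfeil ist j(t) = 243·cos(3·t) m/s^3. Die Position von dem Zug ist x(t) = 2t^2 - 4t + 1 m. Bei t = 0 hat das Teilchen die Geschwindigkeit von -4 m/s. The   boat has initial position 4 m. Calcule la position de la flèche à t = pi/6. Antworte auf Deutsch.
Wir müssen das Integral unserer Gleichung für den Ruck j(t) = 243·cos(3·t) 3-mal finden. Das Integral von dem Ruck, mit a(0) = 0, ergibt die Beschleunigung: a(t) = 81·sin(3·t). Durch Integration von der Beschleunigung und Verwendung der Anfangsbedingung v(0) = -27, erhalten wir v(t) = -27·cos(3·t). Durch Integration von der Geschwindigkeit und Verwendung der Anfangsbedingung x(0) = 4, erhalten wir x(t) = 4 - 9·sin(3·t). Mit x(t) = 4 - 9·sin(3·t) und Einsetzen von t = pi/6, finden wir x = -5.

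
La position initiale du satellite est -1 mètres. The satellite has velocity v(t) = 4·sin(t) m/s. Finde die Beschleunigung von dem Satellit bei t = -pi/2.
Um dies zu lösen, müssen wir 1 Ableitung unserer Gleichung für die Geschwindigkeit v(t) = 4·sin(t) nehmen. Durch Ableiten von der Geschwindigkeit erhalten wir die Beschleunigung: a(t) = 4·cos(t). Aus der Gleichung für die Beschleunigung a(t) = 4·cos(t), setzen wir t = -pi/2 ein und erhalten a = 0.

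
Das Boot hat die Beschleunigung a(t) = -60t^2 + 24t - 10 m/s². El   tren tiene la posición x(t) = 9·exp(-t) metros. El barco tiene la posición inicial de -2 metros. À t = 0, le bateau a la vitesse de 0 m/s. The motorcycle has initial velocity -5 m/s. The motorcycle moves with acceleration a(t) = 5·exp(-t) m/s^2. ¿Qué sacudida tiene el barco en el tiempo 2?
Partiendo de la aceleración a(t) = -60·t^2 + 24·t - 10, tomamos 1 derivada. La derivada de la aceleración da la sacudida: j(t) = 24 - 120·t. Usando j(t) = 24 - 120·t y sustituyendo t = 2, encontramos j = -216.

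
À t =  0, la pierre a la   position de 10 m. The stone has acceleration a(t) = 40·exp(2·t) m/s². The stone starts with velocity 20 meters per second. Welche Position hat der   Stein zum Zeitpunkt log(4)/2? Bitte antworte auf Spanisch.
Necesitamos integrar nuestra ecuación de la aceleración a(t) = 40·exp(2·t) 2 veces. Tomando ∫a(t)dt y aplicando v(0) = 20, encontramos v(t) = 20·exp(2·t). La antiderivada de la velocidad, con x(0) = 10, da la posición: x(t) = 10·exp(2·t). Usando x(t) = 10·exp(2·t) y sustituyendo t = log(4)/2, encontramos x = 40.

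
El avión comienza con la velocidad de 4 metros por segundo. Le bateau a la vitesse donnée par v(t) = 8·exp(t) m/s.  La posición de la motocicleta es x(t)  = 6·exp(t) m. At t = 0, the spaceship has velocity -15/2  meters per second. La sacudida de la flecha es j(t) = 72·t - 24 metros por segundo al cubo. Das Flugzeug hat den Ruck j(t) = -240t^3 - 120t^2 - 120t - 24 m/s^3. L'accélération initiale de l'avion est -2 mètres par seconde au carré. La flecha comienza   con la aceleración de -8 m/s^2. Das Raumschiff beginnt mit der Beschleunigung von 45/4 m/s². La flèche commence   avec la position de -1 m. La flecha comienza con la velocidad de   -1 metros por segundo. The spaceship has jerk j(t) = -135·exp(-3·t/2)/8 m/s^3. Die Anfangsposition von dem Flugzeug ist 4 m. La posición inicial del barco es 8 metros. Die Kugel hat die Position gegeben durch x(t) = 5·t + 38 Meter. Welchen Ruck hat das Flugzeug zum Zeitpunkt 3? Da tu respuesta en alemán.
Aus der Gleichung für den Ruck j(t) = -240·t^3 - 120·t^2 - 120·t - 24, setzen wir t = 3 ein und erhalten j = -7944.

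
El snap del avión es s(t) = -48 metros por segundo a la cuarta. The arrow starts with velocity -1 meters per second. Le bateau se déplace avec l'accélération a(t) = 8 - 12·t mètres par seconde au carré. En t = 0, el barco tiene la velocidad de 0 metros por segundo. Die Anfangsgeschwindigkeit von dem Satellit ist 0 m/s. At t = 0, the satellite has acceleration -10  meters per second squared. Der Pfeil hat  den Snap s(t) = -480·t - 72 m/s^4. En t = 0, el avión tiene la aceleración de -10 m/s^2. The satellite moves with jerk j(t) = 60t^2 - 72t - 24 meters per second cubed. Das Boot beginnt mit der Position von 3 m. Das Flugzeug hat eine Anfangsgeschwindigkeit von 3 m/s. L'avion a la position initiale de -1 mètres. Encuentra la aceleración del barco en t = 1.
De la ecuación de la aceleración a(t) = 8 - 12·t, sustituimos t = 1 para obtener a = -4.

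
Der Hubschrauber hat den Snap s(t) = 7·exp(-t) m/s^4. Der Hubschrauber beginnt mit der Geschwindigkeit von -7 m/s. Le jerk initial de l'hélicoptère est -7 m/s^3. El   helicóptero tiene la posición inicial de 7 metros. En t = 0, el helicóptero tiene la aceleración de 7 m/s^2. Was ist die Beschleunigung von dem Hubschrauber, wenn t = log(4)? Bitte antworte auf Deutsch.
Ausgehend von dem Snap s(t) = 7·exp(-t), nehmen wir 2 Integrale. Das Integral von dem Snap, mit j(0) = -7, ergibt den Ruck: j(t) = -7·exp(-t). Das Integral von dem Ruck, mit a(0) = 7, ergibt die Beschleunigung: a(t) = 7·exp(-t). Wir haben die Beschleunigung a(t) = 7·exp(-t). Durch Einsetzen von t = log(4): a(log(4)) = 7/4.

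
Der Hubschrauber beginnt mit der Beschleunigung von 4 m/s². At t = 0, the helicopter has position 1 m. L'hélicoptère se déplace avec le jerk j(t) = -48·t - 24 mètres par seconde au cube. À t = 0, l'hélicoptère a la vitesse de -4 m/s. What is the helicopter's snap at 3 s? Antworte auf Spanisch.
Para resolver esto, necesitamos tomar 1 derivada de nuestra ecuación de la sacudida j(t) = -48·t - 24. La derivada de la sacudida da el snap: s(t) = -48. Usando s(t) = -48 y sustituyendo t = 3, encontramos s = -48.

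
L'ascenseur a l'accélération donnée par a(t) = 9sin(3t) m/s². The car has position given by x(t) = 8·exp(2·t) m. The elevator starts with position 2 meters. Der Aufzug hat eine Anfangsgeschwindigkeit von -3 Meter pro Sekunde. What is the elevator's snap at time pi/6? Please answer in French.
En partant de l'accélération a(t) = 9·sin(3·t), nous prenons 2 dérivées. En dérivant l'accélération, nous obtenons le jerk: j(t) = 27·cos(3·t). En prenant d/dt de j(t), nous trouvons s(t) = -81·sin(3·t). De l'équation du snap s(t) = -81·sin(3·t), nous substituons t = pi/6 pour obtenir s = -81.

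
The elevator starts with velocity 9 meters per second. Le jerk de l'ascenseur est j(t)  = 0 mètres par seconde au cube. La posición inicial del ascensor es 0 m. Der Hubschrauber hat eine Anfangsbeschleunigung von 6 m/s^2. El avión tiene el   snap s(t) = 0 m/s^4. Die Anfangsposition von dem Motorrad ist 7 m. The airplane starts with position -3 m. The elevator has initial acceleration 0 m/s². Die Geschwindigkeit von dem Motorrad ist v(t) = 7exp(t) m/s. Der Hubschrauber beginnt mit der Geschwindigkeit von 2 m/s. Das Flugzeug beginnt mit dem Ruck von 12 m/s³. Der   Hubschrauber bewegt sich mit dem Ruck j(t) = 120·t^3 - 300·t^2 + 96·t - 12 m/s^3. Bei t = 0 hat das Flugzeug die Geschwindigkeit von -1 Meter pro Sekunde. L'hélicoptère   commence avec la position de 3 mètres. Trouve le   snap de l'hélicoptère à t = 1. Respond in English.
We must differentiate our jerk equation j(t) = 120·t^3 - 300·t^2 + 96·t - 12 1 time. Differentiating jerk, we get snap: s(t) = 360·t^2 - 600·t + 96. Using s(t) = 360·t^2 - 600·t + 96 and substituting t = 1, we find s = -144.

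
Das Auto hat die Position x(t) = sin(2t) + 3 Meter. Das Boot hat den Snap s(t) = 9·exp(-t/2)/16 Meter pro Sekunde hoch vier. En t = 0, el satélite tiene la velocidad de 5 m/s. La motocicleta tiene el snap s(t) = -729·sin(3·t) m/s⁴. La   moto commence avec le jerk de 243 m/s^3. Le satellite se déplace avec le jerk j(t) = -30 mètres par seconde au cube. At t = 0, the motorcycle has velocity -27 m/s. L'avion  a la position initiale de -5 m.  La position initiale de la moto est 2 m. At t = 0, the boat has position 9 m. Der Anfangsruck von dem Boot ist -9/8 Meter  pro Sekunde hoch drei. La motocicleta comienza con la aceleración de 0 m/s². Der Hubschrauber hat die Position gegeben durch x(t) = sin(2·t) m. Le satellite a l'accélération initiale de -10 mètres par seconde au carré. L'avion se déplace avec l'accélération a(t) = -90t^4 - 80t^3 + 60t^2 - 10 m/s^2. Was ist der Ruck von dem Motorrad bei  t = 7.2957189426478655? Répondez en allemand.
Ausgehend von dem Snap s(t) = -729·sin(3·t), nehmen wir 1 Stammfunktion. Mit ∫s(t)dt und Anwendung von j(0) = 243, finden wir j(t) = 243·cos(3·t). Wir haben den Ruck j(t) = 243·cos(3·t). Durch Einsetzen von t = 7.2957189426478655: j(7.2957189426478655) = -241.687248235970.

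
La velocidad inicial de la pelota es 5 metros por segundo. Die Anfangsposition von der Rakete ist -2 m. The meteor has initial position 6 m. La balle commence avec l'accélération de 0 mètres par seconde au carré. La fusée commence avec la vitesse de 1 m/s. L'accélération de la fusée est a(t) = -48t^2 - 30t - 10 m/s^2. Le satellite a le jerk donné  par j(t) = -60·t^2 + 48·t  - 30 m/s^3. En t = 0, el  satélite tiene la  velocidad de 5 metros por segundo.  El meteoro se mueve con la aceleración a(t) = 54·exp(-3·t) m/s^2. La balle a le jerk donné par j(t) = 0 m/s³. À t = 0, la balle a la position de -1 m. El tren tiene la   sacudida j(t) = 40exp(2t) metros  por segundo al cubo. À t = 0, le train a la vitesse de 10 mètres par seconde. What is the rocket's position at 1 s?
To solve this, we need to take 2 integrals of our acceleration equation a(t) = -48·t^2 - 30·t - 10. Taking ∫a(t)dt and applying v(0) = 1, we find v(t) = -16·t^3 - 15·t^2 - 10·t + 1. Taking ∫v(t)dt and applying x(0) = -2, we find x(t) = -4·t^4 - 5·t^3 - 5·t^2 + t - 2. From the given position equation x(t) = -4·t^4 - 5·t^3 - 5·t^2 + t - 2, we substitute t = 1 to get x = -15.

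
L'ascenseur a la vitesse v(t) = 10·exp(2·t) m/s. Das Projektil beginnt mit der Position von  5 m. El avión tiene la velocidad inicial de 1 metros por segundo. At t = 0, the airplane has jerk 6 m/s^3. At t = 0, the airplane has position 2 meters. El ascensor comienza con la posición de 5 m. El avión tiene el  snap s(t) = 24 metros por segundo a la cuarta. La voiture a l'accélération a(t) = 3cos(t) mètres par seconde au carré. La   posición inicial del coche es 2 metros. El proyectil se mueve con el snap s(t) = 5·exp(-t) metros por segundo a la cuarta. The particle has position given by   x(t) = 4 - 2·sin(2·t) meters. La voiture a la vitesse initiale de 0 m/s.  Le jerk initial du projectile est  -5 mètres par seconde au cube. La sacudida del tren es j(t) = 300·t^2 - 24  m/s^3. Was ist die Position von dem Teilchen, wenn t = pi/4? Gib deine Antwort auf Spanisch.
De la ecuación de la posición x(t) = 4 - 2·sin(2·t), sustituimos t = pi/4 para obtener x = 2.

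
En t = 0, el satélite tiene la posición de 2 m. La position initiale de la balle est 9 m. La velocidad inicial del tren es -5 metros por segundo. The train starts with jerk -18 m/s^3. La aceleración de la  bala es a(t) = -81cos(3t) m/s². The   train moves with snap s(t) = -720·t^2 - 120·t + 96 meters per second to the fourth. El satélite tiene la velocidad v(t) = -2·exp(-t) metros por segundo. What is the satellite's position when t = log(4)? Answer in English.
We must find the integral of our velocity equation v(t) = -2·exp(-t) 1 time. The integral of velocity is position. Using x(0) = 2, we get x(t) = 2·exp(-t). Using x(t) = 2·exp(-t) and substituting t = log(4), we find x = 1/2.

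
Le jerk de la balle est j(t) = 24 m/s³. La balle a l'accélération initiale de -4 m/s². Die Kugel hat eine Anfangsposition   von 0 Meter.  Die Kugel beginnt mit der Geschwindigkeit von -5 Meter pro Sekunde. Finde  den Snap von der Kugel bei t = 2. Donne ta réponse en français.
Nous devons dériver notre équation du jerk j(t) = 24 1 fois. En prenant d/dt de j(t), nous trouvons s(t) = 0. Nous avons le snap s(t) = 0. En substituant t = 2: s(2) = 0.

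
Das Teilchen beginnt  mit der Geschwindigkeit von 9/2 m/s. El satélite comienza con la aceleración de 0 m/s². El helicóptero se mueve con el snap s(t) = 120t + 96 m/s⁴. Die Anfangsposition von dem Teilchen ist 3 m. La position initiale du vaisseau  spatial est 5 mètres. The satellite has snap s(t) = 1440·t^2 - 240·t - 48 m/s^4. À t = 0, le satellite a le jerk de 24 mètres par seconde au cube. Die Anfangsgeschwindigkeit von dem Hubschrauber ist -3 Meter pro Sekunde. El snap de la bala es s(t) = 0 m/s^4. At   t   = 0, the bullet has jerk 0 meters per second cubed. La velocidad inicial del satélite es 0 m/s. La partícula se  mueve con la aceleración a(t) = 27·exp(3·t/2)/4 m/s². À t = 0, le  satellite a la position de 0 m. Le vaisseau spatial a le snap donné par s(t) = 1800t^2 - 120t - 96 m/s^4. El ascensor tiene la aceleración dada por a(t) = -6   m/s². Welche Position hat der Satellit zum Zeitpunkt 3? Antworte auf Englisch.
To find the answer, we compute 4 integrals of s(t) = 1440·t^2 - 240·t - 48. Integrating snap and using the initial condition j(0) = 24, we get j(t) = 480·t^3 - 120·t^2 - 48·t + 24. Finding the integral of j(t) and using a(0) = 0: a(t) = 8·t·(15·t^3 - 5·t^2 - 3·t + 3). The antiderivative of acceleration is velocity. Using v(0) = 0, we get v(t) = t^2·(24·t^3 - 10·t^2 - 8·t + 12). Finding the antiderivative of v(t) and using x(0) = 0: x(t) = 4·t^6 - 2·t^5 - 2·t^4 + 4·t^3. Using x(t) = 4·t^6 - 2·t^5 - 2·t^4 + 4·t^3 and substituting t = 3, we find x = 2376.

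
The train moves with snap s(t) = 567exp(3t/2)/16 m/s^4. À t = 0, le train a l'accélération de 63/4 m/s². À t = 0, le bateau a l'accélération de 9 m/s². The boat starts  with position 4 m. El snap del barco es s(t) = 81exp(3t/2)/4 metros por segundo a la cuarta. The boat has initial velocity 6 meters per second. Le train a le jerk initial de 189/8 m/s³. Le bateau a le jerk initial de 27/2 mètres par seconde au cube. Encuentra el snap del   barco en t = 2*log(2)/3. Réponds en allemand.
Aus der Gleichung für den Snap s(t) = 81·exp(3·t/2)/4, setzen wir t = 2*log(2)/3 ein und erhalten s = 81/2.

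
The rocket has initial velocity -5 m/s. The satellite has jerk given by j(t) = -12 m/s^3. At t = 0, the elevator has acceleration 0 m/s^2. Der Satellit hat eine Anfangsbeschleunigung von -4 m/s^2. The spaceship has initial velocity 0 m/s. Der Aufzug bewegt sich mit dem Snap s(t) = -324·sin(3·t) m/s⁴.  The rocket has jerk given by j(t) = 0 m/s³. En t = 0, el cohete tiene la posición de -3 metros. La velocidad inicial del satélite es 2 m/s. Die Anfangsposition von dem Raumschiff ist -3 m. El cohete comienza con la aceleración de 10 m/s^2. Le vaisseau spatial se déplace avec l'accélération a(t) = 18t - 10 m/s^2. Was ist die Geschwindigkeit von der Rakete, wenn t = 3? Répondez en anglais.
To find the answer, we compute 2 antiderivatives of j(t) = 0. Taking ∫j(t)dt and applying a(0) = 10, we find a(t) = 10. The antiderivative of acceleration, with v(0) = -5, gives velocity: v(t) = 10·t - 5. Using v(t) = 10·t - 5 and substituting t = 3, we find v = 25.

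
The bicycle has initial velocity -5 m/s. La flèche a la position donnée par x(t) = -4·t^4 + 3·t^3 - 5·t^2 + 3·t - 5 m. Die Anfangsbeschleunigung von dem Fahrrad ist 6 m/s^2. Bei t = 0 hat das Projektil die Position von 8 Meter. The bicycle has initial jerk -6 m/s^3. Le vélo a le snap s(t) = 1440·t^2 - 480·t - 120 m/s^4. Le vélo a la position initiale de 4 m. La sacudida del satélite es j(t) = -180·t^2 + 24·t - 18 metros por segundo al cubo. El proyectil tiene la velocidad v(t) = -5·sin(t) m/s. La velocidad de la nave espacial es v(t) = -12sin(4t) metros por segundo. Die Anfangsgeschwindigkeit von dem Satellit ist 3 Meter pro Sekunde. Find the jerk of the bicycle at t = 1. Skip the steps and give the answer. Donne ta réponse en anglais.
At t = 1, j = 114.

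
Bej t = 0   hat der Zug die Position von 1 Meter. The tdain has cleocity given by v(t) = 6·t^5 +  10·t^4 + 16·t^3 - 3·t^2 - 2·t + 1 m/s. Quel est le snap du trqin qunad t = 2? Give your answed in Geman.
Ausgehend von der Geschwindigkeit v(t) = 6·t^5 + 10·t^4 + 16·t^3 - 3·t^2 - 2·t + 1, nehmen wir 3 Ableitungen. Mit d/dt von v(t) finden wir a(t) = 30·t^4 + 40·t^3 + 48·t^2 - 6·t - 2. Durch Ableiten von der Beschleunigung erhalten wir den Ruck: j(t) = 120·t^3 + 120·t^2 + 96·t - 6. Mit d/dt von j(t) finden wir s(t) = 360·t^2 + 240·t + 96. Mit s(t) = 360·t^2 + 240·t + 96 und Einsetzen von t = 2, finden wir s = 2016.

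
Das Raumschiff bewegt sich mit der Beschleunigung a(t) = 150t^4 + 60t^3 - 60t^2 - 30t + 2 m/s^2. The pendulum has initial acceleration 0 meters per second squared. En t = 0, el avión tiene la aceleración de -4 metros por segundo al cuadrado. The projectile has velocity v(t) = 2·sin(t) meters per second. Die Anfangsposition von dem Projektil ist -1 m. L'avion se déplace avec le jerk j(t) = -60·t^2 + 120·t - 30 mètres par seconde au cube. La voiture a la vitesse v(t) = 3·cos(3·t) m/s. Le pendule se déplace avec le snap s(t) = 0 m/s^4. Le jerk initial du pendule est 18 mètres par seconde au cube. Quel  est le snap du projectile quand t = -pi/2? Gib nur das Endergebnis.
La réponse est 0.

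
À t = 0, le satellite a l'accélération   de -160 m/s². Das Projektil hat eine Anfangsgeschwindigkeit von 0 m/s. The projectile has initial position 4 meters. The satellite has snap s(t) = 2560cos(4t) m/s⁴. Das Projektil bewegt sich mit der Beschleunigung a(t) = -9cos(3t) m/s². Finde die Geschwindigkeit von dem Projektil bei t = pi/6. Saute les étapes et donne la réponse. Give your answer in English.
The velocity at t = pi/6 is v = -3.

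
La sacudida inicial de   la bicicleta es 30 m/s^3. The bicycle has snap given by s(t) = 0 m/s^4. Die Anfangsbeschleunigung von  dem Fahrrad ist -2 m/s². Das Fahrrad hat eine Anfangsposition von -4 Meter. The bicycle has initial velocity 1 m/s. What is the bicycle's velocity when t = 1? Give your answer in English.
To solve this, we need to take 3 integrals of our snap equation s(t) = 0. Taking ∫s(t)dt and applying j(0) = 30, we find j(t) = 30. Finding the integral of j(t) and using a(0) = -2: a(t) = 30·t - 2. The integral of acceleration, with v(0) = 1, gives velocity: v(t) = 15·t^2 - 2·t + 1. From the given velocity equation v(t) = 15·t^2 - 2·t + 1, we substitute t = 1 to get v = 14.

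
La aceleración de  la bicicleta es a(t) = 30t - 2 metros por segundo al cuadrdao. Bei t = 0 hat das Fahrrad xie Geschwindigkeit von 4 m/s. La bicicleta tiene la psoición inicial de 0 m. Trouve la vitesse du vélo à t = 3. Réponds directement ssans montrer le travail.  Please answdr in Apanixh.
La respuesta es 133.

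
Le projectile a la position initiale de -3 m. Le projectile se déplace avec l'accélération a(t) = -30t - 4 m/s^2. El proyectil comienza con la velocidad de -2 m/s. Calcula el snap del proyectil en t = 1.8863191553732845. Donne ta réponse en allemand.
Ausgehend von der Beschleunigung a(t) = -30·t - 4, nehmen wir 2 Ableitungen. Die Ableitung von der Beschleunigung ergibt den Ruck: j(t) = -30. Mit d/dt von j(t) finden wir s(t) = 0. Aus der Gleichung für den Snap s(t) = 0, setzen wir t = 1.8863191553732845 ein und erhalten s = 0.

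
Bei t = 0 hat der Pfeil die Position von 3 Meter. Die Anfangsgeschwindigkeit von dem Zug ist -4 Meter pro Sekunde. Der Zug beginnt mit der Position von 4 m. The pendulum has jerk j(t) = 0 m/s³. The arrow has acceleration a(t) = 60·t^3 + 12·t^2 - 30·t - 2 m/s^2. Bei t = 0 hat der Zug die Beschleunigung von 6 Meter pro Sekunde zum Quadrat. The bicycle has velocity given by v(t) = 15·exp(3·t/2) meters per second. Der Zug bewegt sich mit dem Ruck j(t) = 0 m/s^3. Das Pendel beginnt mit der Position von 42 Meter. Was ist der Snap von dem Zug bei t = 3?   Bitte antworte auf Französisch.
Pour résoudre ceci, nous devons prendre 1 dérivée de notre équation du jerk j(t) = 0. En dérivant le jerk, nous obtenons le snap: s(t) = 0. Nous avons le snap s(t) = 0. En substituant t = 3: s(3) = 0.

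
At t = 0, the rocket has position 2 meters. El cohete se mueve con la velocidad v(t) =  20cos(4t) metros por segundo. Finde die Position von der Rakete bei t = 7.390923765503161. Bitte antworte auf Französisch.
Nous devons trouver l'intégrale de notre équation de la vitesse v(t) = 20·cos(4·t) 1 fois. La primitive de la vitesse, avec x(0) = 2, donne la position: x(t) = 5·sin(4·t) + 2. En utilisant x(t) = 5·sin(4·t) + 2 et en substituant t = 7.390923765503161, nous trouvons x = -2.80328918862290.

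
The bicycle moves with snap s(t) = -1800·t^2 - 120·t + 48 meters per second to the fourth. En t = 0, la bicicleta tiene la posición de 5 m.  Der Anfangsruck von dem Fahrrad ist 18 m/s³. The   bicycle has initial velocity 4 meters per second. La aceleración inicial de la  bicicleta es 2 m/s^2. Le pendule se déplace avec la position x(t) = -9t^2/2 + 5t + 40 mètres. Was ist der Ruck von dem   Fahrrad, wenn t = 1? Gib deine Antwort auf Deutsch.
Wir müssen das Integral unserer Gleichung für den Snap s(t) = -1800·t^2 - 120·t + 48 1-mal finden. Durch Integration von dem Snap und Verwendung der Anfangsbedingung j(0) = 18, erhalten wir j(t) = -600·t^3 - 60·t^2 + 48·t + 18. Aus der Gleichung für den Ruck j(t) = -600·t^3 - 60·t^2 + 48·t + 18, setzen wir t = 1 ein und erhalten j = -594.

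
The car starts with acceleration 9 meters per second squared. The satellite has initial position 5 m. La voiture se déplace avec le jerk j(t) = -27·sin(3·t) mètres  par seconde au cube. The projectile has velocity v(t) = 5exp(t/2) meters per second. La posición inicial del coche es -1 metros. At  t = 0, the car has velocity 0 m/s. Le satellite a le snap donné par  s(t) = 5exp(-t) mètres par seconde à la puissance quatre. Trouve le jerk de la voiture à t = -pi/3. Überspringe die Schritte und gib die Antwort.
j(-pi/3) = 0.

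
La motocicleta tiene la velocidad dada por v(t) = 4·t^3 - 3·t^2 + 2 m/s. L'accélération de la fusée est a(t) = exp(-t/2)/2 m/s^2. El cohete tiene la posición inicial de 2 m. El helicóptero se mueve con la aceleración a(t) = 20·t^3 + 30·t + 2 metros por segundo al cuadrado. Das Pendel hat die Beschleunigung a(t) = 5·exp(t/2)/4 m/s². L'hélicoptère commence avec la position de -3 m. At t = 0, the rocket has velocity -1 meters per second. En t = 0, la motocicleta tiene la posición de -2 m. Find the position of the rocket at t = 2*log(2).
We must find the antiderivative of our acceleration equation a(t) = exp(-t/2)/2 2 times. The integral of acceleration, with v(0) = -1, gives velocity: v(t) = -exp(-t/2). Taking ∫v(t)dt and applying x(0) = 2, we find x(t) = 2·exp(-t/2). Using x(t) = 2·exp(-t/2) and substituting t = 2*log(2), we find x = 1.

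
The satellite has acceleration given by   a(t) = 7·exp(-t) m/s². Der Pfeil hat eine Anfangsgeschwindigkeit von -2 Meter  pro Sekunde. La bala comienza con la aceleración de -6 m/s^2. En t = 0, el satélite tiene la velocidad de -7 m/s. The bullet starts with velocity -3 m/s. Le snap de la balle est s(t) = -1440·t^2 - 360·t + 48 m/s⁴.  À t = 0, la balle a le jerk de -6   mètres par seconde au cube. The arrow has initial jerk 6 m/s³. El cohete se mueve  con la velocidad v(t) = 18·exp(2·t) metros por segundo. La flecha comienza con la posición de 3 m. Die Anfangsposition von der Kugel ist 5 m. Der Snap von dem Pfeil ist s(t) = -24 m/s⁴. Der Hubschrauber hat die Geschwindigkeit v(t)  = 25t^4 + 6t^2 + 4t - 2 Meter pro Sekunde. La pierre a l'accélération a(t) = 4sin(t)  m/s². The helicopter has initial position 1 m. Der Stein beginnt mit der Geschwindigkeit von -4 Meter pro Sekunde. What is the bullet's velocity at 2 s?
Starting from snap s(t) = -1440·t^2 - 360·t + 48, we take 3 integrals. The integral of snap, with j(0) = -6, gives jerk: j(t) = -480·t^3 - 180·t^2 + 48·t - 6. Integrating jerk and using the initial condition a(0) = -6, we get a(t) = -120·t^4 - 60·t^3 + 24·t^2 - 6·t - 6. Taking ∫a(t)dt and applying v(0) = -3, we find v(t) = -24·t^5 - 15·t^4 + 8·t^3 - 3·t^2 - 6·t - 3. Using v(t) = -24·t^5 - 15·t^4 + 8·t^3 - 3·t^2 - 6·t - 3 and substituting t = 2, we find v = -971.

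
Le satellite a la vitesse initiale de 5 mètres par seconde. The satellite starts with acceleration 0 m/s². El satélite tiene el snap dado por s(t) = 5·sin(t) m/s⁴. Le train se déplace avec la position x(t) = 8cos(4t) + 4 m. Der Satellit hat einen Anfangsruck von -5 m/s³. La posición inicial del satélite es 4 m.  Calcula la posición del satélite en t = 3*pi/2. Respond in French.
Nous devons intégrer notre équation du snap s(t) = 5·sin(t) 4 fois. En intégrant le snap et en utilisant la condition initiale j(0) = -5, nous obtenons j(t) = -5·cos(t). L'intégrale du jerk est l'accélération. En utilisant a(0) = 0, nous obtenons a(t) = -5·sin(t). L'intégrale de l'accélération est la vitesse. En utilisant v(0) = 5, nous obtenons v(t) = 5·cos(t). La primitive de la vitesse, avec x(0) = 4, donne la position: x(t) = 5·sin(t) + 4. En utilisant x(t) = 5·sin(t) + 4 et en substituant t = 3*pi/2, nous trouvons x = -1.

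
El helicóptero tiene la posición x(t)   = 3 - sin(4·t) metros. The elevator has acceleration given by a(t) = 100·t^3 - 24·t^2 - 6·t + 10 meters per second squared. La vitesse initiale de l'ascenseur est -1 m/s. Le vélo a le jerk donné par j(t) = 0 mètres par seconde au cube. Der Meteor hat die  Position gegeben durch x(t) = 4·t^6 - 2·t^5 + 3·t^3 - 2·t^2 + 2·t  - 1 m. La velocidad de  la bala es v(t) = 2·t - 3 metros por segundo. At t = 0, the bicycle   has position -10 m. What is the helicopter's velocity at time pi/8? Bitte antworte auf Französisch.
Nous devons dériver notre équation de la position x(t) = 3 - sin(4·t) 1 fois. En dérivant la position, nous obtenons la vitesse: v(t) = -4·cos(4·t). Nous avons la vitesse v(t) = -4·cos(4·t). En substituant t = pi/8: v(pi/8) = 0.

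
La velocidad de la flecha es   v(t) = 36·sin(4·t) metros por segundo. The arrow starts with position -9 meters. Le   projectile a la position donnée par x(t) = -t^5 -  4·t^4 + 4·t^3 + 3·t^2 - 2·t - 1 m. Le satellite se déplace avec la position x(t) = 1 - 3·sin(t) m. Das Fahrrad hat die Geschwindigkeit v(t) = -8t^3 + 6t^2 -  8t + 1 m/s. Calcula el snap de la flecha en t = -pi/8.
Debemos derivar nuestra ecuación de la velocidad v(t) = 36·sin(4·t) 3 veces. Derivando la velocidad, obtenemos la aceleración: a(t) = 144·cos(4·t). Derivando la aceleración, obtenemos la sacudida: j(t) = -576·sin(4·t). Tomando d/dt de j(t), encontramos s(t) = -2304·cos(4·t). Usando s(t) = -2304·cos(4·t) y sustituyendo t = -pi/8, encontramos s = 0.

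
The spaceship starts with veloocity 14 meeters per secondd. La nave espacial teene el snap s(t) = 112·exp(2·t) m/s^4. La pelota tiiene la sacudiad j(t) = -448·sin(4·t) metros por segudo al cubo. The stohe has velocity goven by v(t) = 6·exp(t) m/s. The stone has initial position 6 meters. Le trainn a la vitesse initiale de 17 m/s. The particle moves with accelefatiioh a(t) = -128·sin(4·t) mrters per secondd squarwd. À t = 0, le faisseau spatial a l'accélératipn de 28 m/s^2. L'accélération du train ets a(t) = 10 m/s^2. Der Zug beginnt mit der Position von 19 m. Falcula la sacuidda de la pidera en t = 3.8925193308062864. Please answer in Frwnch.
En partant de la vitesse v(t) = 6·exp(t), nous prenons 2 dérivées. La dérivée de la vitesse donne l'accélération: a(t) = 6·exp(t). En prenant d/dt de a(t), nous trouvons j(t) = 6·exp(t). Nous avons le jerk j(t) = 6·exp(t). En substituant t = 3.8925193308062864: j(3.8925193308062864) = 294.205587460331.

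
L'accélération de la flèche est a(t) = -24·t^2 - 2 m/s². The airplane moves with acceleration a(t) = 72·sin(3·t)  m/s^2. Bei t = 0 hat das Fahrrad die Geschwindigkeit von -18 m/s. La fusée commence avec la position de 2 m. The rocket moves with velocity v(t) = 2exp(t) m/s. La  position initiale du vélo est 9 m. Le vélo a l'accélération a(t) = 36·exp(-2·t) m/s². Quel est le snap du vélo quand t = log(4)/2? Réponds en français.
En partant de l'accélération a(t) = 36·exp(-2·t), nous prenons 2 dérivées. La dérivée de l'accélération donne le jerk: j(t) = -72·exp(-2·t). La dérivée du jerk donne le snap: s(t) = 144·exp(-2·t). En utilisant s(t) = 144·exp(-2·t) et en substituant t = log(4)/2, nous trouvons s = 36.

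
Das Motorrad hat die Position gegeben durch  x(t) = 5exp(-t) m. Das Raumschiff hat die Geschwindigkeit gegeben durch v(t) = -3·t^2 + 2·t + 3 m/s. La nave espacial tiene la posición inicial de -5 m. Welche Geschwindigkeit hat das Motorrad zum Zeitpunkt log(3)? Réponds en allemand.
Ausgehend von der Position x(t) = 5·exp(-t), nehmen wir 1 Ableitung. Mit d/dt von x(t) finden wir v(t) = -5·exp(-t). Wir haben die Geschwindigkeit v(t) = -5·exp(-t). Durch Einsetzen von t = log(3): v(log(3)) = -5/3.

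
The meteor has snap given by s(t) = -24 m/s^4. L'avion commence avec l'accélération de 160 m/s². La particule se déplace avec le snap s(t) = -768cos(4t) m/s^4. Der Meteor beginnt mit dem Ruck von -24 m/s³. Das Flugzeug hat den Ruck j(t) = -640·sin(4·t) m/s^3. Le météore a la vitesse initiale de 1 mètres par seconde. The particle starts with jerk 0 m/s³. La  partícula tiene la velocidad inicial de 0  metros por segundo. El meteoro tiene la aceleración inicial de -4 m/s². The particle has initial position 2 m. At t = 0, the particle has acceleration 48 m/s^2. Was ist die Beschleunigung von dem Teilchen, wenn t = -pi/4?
Wir müssen unsere Gleichung für den Snap s(t) = -768·cos(4·t) 2-mal integrieren. Durch Integration von dem Snap und Verwendung der Anfangsbedingung j(0) = 0, erhalten wir j(t) = -192·sin(4·t). Mit ∫j(t)dt und Anwendung von a(0) = 48, finden wir a(t) = 48·cos(4·t). Mit a(t) = 48·cos(4·t) und Einsetzen von t = -pi/4, finden wir a = -48.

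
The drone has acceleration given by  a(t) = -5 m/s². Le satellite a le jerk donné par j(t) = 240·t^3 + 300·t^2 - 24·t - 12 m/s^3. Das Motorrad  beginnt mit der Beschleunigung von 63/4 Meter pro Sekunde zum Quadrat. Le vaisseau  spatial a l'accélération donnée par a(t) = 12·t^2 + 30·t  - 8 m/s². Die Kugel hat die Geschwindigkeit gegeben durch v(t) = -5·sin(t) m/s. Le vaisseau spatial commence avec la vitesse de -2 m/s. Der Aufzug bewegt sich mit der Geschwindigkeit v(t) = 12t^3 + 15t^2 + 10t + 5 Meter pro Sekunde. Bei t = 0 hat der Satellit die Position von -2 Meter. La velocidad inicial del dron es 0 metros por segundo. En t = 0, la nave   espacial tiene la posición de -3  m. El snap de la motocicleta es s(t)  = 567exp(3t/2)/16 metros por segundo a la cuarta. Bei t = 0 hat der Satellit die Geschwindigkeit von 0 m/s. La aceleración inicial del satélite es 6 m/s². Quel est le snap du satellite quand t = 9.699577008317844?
Nous devons dériver notre équation du jerk j(t) = 240·t^3 + 300·t^2 - 24·t - 12 1 fois. La dérivée du jerk donne le snap: s(t) = 720·t^2 + 600·t - 24. En utilisant s(t) = 720·t^2 + 600·t - 24 et en substituant t = 9.699577008317844, nous trouvons s = 73534.6379859982.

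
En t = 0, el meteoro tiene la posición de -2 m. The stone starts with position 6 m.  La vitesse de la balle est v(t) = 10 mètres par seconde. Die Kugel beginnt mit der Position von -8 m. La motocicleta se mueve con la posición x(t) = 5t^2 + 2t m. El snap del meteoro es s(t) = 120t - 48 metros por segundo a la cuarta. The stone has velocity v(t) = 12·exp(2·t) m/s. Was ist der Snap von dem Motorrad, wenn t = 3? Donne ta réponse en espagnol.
Debemos derivar nuestra ecuación de la posición x(t) = 5·t^2 + 2·t 4 veces. La derivada de la posición da la velocidad: v(t) = 10·t + 2. Derivando la velocidad, obtenemos la aceleración: a(t) = 10. La derivada de la aceleración da la sacudida: j(t) = 0. Tomando d/dt de j(t), encontramos s(t) = 0. De la ecuación del snap s(t) = 0, sustituimos t = 3 para obtener s = 0.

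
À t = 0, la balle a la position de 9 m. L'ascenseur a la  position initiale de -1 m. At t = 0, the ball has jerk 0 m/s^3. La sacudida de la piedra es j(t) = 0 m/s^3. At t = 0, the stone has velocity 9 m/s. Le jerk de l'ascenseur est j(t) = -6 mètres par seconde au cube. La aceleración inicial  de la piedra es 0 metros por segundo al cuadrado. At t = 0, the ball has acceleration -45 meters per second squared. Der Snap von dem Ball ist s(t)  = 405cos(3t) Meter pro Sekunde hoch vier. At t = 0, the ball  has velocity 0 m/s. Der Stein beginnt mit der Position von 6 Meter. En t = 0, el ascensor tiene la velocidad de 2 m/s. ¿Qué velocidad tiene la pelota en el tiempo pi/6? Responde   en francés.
Nous devons intégrer notre équation du snap s(t) = 405·cos(3·t) 3 fois. La primitive du snap, avec j(0) = 0, donne le jerk: j(t) = 135·sin(3·t). En intégrant le jerk et en utilisant la condition initiale a(0) = -45, nous obtenons a(t) = -45·cos(3·t). En prenant ∫a(t)dt et en appliquant v(0) = 0, nous trouvons v(t) = -15·sin(3·t). Nous avons la vitesse v(t) = -15·sin(3·t). En substituant t = pi/6: v(pi/6) = -15.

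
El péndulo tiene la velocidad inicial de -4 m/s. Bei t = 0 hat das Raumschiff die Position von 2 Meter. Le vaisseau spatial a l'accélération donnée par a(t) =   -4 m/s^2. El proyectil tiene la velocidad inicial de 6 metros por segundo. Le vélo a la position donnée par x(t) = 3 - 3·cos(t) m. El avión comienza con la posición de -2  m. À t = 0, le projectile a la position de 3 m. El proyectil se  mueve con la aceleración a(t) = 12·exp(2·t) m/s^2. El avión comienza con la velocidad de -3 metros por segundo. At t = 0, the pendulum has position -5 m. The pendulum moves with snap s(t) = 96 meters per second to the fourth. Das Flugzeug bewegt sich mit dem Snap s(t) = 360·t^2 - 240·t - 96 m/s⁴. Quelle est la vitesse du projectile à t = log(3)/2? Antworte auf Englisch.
To find the answer, we compute 1 integral of a(t) = 12·exp(2·t). The integral of acceleration is velocity. Using v(0) = 6, we get v(t) = 6·exp(2·t). Using v(t) = 6·exp(2·t) and substituting t = log(3)/2, we find v = 18.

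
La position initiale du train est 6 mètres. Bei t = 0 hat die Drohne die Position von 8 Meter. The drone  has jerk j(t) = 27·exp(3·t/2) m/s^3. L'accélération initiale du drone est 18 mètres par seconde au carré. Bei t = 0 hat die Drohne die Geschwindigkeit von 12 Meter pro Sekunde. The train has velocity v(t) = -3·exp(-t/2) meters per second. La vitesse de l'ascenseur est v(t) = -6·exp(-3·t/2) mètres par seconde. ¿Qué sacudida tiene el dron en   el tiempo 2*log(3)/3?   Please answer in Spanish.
Usando j(t) = 27·exp(3·t/2) y sustituyendo t = 2*log(3)/3, encontramos j = 81.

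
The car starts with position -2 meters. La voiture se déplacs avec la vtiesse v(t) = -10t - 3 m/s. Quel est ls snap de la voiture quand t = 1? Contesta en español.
Para resolver esto, necesitamos tomar 3 derivadas de nuestra ecuación de la velocidad v(t) = -10·t - 3. La derivada de la velocidad da la aceleración: a(t) = -10. Tomando d/dt de a(t), encontramos j(t) = 0. Tomando d/dt de j(t), encontramos s(t) = 0. Tenemos el snap s(t) = 0. Sustituyendo t = 1: s(1) = 0.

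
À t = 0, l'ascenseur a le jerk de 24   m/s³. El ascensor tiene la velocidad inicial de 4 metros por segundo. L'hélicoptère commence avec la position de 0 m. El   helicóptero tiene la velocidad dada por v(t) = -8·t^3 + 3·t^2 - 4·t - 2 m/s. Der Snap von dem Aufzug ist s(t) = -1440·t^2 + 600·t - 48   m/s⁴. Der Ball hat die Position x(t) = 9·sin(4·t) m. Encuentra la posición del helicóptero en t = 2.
Necesitamos integrar nuestra ecuación de la velocidad v(t) = -8·t^3 + 3·t^2 - 4·t - 2 1 vez. Integrando la velocidad y usando la condición inicial x(0) = 0, obtenemos x(t) = -2·t^4 + t^3 - 2·t^2 - 2·t. De la ecuación de la posición x(t) = -2·t^4 + t^3 - 2·t^2 - 2·t, sustituimos t = 2 para obtener x = -36.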